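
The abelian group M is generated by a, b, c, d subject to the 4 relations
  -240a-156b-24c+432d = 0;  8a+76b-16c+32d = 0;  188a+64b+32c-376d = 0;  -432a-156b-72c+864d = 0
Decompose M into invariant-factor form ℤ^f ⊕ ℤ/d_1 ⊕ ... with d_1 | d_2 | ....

rank_ℚ(R)=4; free=4−4=0
SNF(R) diag = [4, 12, 24, 48] → torsion [4, 12, 24, 48]

Answer: M ≅ ℤ/4 ⊕ ℤ/12 ⊕ ℤ/24 ⊕ ℤ/48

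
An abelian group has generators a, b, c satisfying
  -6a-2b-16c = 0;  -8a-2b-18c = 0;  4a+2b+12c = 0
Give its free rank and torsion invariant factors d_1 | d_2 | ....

Answer: M ≅ ℤ/2 ⊕ ℤ/2 ⊕ ℤ/2

Derivation:
rank_ℚ(R)=3; free=3−3=0
SNF(R) diag = [2, 2, 2] → torsion [2, 2, 2]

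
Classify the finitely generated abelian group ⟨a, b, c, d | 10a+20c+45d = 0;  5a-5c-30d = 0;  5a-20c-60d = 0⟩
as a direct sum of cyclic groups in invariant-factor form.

Answer: M ≅ ℤ^1 ⊕ ℤ/5 ⊕ ℤ/15 ⊕ ℤ/45

Derivation:
rank_ℚ(R)=3; free=4−3=1
SNF(R) diag = [5, 15, 45] → torsion [5, 15, 45]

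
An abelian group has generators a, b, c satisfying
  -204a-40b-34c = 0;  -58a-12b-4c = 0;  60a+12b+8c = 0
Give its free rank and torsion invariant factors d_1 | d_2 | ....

rank_ℚ(R)=3; free=3−3=0
SNF(R) diag = [2, 2, 4] → torsion [2, 2, 4]

Answer: M ≅ ℤ/2 ⊕ ℤ/2 ⊕ ℤ/4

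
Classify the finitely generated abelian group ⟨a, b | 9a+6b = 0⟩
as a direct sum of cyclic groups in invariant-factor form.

rank_ℚ(R)=1; free=2−1=1
SNF(R) diag = [3] → torsion [3]

Answer: M ≅ ℤ^1 ⊕ ℤ/3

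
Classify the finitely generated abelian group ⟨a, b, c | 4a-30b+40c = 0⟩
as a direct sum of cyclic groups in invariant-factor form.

rank_ℚ(R)=1; free=3−1=2
SNF(R) diag = [2] → torsion [2]

Answer: M ≅ ℤ^2 ⊕ ℤ/2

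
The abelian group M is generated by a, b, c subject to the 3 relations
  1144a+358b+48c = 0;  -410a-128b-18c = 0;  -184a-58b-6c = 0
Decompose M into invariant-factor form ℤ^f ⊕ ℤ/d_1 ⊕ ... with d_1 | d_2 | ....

rank_ℚ(R)=3; free=3−3=0
SNF(R) diag = [2, 6, 18] → torsion [2, 6, 18]

Answer: M ≅ ℤ/2 ⊕ ℤ/6 ⊕ ℤ/18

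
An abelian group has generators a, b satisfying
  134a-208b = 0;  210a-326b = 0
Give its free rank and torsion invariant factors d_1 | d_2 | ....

rank_ℚ(R)=2; free=2−2=0
SNF(R) diag = [2, 2] → torsion [2, 2]

Answer: M ≅ ℤ/2 ⊕ ℤ/2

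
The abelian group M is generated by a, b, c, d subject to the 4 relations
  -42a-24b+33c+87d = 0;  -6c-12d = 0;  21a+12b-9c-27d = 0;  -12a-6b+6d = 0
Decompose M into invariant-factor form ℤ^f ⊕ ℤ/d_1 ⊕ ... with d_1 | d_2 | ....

Answer: M ≅ ℤ/3 ⊕ ℤ/3 ⊕ ℤ/6 ⊕ ℤ/6

Derivation:
rank_ℚ(R)=4; free=4−4=0
SNF(R) diag = [3, 3, 6, 6] → torsion [3, 3, 6, 6]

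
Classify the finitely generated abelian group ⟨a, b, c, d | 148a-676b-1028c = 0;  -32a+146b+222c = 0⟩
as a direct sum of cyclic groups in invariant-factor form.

Answer: M ≅ ℤ^2 ⊕ ℤ/2 ⊕ ℤ/4

Derivation:
rank_ℚ(R)=2; free=4−2=2
SNF(R) diag = [2, 4] → torsion [2, 4]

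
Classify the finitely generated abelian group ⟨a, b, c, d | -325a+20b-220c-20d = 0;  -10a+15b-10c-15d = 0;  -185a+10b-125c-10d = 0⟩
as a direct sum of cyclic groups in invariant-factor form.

Answer: M ≅ ℤ^1 ⊕ ℤ/5 ⊕ ℤ/5 ⊕ ℤ/15

Derivation:
rank_ℚ(R)=3; free=4−3=1
SNF(R) diag = [5, 5, 15] → torsion [5, 5, 15]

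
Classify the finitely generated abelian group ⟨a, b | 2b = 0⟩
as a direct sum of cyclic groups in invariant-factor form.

Answer: M ≅ ℤ^1 ⊕ ℤ/2

Derivation:
rank_ℚ(R)=1; free=2−1=1
SNF(R) diag = [2] → torsion [2]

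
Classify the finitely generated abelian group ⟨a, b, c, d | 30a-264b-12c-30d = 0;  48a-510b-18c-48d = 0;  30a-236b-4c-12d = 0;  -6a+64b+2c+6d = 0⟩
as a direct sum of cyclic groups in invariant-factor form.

rank_ℚ(R)=4; free=4−4=0
SNF(R) diag = [2, 6, 18, 54] → torsion [2, 6, 18, 54]

Answer: M ≅ ℤ/2 ⊕ ℤ/6 ⊕ ℤ/18 ⊕ ℤ/54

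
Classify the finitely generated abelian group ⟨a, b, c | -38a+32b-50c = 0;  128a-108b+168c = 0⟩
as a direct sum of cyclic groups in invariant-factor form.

Answer: M ≅ ℤ^1 ⊕ ℤ/2 ⊕ ℤ/4

Derivation:
rank_ℚ(R)=2; free=3−2=1
SNF(R) diag = [2, 4] → torsion [2, 4]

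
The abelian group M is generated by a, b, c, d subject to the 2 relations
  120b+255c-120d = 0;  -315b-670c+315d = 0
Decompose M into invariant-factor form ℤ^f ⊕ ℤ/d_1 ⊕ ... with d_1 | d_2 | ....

Answer: M ≅ ℤ^2 ⊕ ℤ/5 ⊕ ℤ/15

Derivation:
rank_ℚ(R)=2; free=4−2=2
SNF(R) diag = [5, 15] → torsion [5, 15]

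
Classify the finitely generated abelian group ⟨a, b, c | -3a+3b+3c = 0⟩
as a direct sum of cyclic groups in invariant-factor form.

rank_ℚ(R)=1; free=3−1=2
SNF(R) diag = [3] → torsion [3]

Answer: M ≅ ℤ^2 ⊕ ℤ/3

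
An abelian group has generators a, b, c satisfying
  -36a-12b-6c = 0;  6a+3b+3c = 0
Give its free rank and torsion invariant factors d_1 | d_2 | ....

Answer: M ≅ ℤ^1 ⊕ ℤ/3 ⊕ ℤ/6

Derivation:
rank_ℚ(R)=2; free=3−2=1
SNF(R) diag = [3, 6] → torsion [3, 6]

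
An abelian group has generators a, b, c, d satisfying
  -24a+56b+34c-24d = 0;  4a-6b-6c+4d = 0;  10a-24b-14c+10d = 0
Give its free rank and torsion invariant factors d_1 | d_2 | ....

rank_ℚ(R)=3; free=4−3=1
SNF(R) diag = [2, 2, 2] → torsion [2, 2, 2]

Answer: M ≅ ℤ^1 ⊕ ℤ/2 ⊕ ℤ/2 ⊕ ℤ/2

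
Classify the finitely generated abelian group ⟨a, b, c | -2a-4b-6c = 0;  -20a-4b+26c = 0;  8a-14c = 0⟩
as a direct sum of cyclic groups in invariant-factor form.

Answer: M ≅ ℤ/2 ⊕ ℤ/2 ⊕ ℤ/4

Derivation:
rank_ℚ(R)=3; free=3−3=0
SNF(R) diag = [2, 2, 4] → torsion [2, 2, 4]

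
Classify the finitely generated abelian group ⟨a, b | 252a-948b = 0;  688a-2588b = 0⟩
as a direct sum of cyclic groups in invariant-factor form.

Answer: M ≅ ℤ/4 ⊕ ℤ/12

Derivation:
rank_ℚ(R)=2; free=2−2=0
SNF(R) diag = [4, 12] → torsion [4, 12]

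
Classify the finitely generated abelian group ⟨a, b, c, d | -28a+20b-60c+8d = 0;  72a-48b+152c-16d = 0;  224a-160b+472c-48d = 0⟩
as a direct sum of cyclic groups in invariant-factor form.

Answer: M ≅ ℤ^1 ⊕ ℤ/4 ⊕ ℤ/8 ⊕ ℤ/24

Derivation:
rank_ℚ(R)=3; free=4−3=1
SNF(R) diag = [4, 8, 24] → torsion [4, 8, 24]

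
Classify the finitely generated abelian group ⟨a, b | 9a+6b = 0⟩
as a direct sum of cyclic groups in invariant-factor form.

rank_ℚ(R)=1; free=2−1=1
SNF(R) diag = [3] → torsion [3]

Answer: M ≅ ℤ^1 ⊕ ℤ/3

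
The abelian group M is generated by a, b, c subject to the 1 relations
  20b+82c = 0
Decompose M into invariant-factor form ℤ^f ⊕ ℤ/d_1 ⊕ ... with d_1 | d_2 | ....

rank_ℚ(R)=1; free=3−1=2
SNF(R) diag = [2] → torsion [2]

Answer: M ≅ ℤ^2 ⊕ ℤ/2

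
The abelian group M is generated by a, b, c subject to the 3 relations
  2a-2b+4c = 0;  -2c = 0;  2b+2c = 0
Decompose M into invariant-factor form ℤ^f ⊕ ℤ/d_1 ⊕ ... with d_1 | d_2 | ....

rank_ℚ(R)=3; free=3−3=0
SNF(R) diag = [2, 2, 2] → torsion [2, 2, 2]

Answer: M ≅ ℤ/2 ⊕ ℤ/2 ⊕ ℤ/2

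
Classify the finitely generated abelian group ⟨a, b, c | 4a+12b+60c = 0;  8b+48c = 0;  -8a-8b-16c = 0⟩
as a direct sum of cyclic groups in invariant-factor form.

Answer: M ≅ ℤ/4 ⊕ ℤ/8 ⊕ ℤ/8

Derivation:
rank_ℚ(R)=3; free=3−3=0
SNF(R) diag = [4, 8, 8] → torsion [4, 8, 8]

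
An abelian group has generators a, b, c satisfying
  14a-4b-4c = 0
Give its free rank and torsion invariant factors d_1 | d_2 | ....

rank_ℚ(R)=1; free=3−1=2
SNF(R) diag = [2] → torsion [2]

Answer: M ≅ ℤ^2 ⊕ ℤ/2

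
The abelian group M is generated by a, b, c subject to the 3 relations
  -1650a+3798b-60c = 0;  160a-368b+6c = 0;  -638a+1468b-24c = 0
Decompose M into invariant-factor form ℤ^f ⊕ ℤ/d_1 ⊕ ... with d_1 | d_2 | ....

rank_ℚ(R)=3; free=3−3=0
SNF(R) diag = [2, 6, 18] → torsion [2, 6, 18]

Answer: M ≅ ℤ/2 ⊕ ℤ/6 ⊕ ℤ/18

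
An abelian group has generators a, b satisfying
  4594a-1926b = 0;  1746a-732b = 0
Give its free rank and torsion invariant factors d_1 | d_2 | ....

Answer: M ≅ ℤ/2 ⊕ ℤ/6

Derivation:
rank_ℚ(R)=2; free=2−2=0
SNF(R) diag = [2, 6] → torsion [2, 6]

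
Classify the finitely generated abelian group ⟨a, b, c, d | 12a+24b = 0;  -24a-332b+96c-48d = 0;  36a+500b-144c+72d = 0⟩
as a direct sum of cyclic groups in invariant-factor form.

rank_ℚ(R)=3; free=4−3=1
SNF(R) diag = [4, 12, 24] → torsion [4, 12, 24]

Answer: M ≅ ℤ^1 ⊕ ℤ/4 ⊕ ℤ/12 ⊕ ℤ/24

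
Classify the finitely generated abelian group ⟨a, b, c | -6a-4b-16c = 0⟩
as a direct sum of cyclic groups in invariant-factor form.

rank_ℚ(R)=1; free=3−1=2
SNF(R) diag = [2] → torsion [2]

Answer: M ≅ ℤ^2 ⊕ ℤ/2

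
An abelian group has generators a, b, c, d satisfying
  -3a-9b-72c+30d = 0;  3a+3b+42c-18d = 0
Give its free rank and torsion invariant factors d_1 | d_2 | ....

Answer: M ≅ ℤ^2 ⊕ ℤ/3 ⊕ ℤ/6

Derivation:
rank_ℚ(R)=2; free=4−2=2
SNF(R) diag = [3, 6] → torsion [3, 6]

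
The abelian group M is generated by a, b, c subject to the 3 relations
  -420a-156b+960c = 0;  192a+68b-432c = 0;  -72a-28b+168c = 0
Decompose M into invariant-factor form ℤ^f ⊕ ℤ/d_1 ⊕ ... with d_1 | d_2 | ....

rank_ℚ(R)=3; free=3−3=0
SNF(R) diag = [4, 12, 24] → torsion [4, 12, 24]

Answer: M ≅ ℤ/4 ⊕ ℤ/12 ⊕ ℤ/24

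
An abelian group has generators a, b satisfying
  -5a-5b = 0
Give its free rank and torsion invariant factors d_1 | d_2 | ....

Answer: M ≅ ℤ^1 ⊕ ℤ/5

Derivation:
rank_ℚ(R)=1; free=2−1=1
SNF(R) diag = [5] → torsion [5]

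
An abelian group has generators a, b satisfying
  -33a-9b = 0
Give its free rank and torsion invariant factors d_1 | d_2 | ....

Answer: M ≅ ℤ^1 ⊕ ℤ/3

Derivation:
rank_ℚ(R)=1; free=2−1=1
SNF(R) diag = [3] → torsion [3]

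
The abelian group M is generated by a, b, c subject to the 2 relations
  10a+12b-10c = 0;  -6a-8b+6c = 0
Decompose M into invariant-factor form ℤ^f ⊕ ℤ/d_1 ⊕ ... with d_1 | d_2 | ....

rank_ℚ(R)=2; free=3−2=1
SNF(R) diag = [2, 4] → torsion [2, 4]

Answer: M ≅ ℤ^1 ⊕ ℤ/2 ⊕ ℤ/4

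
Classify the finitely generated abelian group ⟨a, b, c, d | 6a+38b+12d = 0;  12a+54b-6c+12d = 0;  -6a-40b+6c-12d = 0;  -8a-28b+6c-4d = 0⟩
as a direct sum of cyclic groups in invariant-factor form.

rank_ℚ(R)=4; free=4−4=0
SNF(R) diag = [2, 2, 6, 12] → torsion [2, 2, 6, 12]

Answer: M ≅ ℤ/2 ⊕ ℤ/2 ⊕ ℤ/6 ⊕ ℤ/12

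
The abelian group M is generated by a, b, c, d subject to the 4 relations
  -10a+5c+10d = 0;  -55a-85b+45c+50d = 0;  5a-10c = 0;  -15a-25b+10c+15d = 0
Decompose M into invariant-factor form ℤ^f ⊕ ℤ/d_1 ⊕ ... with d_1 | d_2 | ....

rank_ℚ(R)=4; free=4−4=0
SNF(R) diag = [5, 5, 5, 15] → torsion [5, 5, 5, 15]

Answer: M ≅ ℤ/5 ⊕ ℤ/5 ⊕ ℤ/5 ⊕ ℤ/15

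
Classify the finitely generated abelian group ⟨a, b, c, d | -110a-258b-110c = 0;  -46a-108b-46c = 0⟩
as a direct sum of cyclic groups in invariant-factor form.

Answer: M ≅ ℤ^2 ⊕ ℤ/2 ⊕ ℤ/6

Derivation:
rank_ℚ(R)=2; free=4−2=2
SNF(R) diag = [2, 6] → torsion [2, 6]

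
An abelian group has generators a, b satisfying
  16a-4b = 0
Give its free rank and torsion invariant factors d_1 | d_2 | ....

Answer: M ≅ ℤ^1 ⊕ ℤ/4

Derivation:
rank_ℚ(R)=1; free=2−1=1
SNF(R) diag = [4] → torsion [4]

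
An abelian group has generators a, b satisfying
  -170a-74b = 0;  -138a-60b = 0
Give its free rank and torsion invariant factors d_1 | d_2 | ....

rank_ℚ(R)=2; free=2−2=0
SNF(R) diag = [2, 6] → torsion [2, 6]

Answer: M ≅ ℤ/2 ⊕ ℤ/6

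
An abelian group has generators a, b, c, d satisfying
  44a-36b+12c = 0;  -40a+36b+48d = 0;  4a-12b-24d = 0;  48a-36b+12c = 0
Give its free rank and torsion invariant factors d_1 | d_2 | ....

Answer: M ≅ ℤ/4 ⊕ ℤ/12 ⊕ ℤ/12 ⊕ ℤ/24

Derivation:
rank_ℚ(R)=4; free=4−4=0
SNF(R) diag = [4, 12, 12, 24] → torsion [4, 12, 12, 24]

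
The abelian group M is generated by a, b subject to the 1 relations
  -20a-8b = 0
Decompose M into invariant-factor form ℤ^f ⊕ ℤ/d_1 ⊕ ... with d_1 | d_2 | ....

Answer: M ≅ ℤ^1 ⊕ ℤ/4

Derivation:
rank_ℚ(R)=1; free=2−1=1
SNF(R) diag = [4] → torsion [4]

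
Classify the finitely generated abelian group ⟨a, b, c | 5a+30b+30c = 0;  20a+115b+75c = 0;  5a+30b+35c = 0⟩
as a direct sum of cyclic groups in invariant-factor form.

rank_ℚ(R)=3; free=3−3=0
SNF(R) diag = [5, 5, 5] → torsion [5, 5, 5]

Answer: M ≅ ℤ/5 ⊕ ℤ/5 ⊕ ℤ/5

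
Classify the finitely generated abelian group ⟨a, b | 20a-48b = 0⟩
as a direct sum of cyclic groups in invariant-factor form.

rank_ℚ(R)=1; free=2−1=1
SNF(R) diag = [4] → torsion [4]

Answer: M ≅ ℤ^1 ⊕ ℤ/4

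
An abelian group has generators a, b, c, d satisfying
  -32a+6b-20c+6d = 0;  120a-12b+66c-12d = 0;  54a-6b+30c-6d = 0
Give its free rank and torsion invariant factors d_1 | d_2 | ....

Answer: M ≅ ℤ^1 ⊕ ℤ/2 ⊕ ℤ/6 ⊕ ℤ/6

Derivation:
rank_ℚ(R)=3; free=4−3=1
SNF(R) diag = [2, 6, 6] → torsion [2, 6, 6]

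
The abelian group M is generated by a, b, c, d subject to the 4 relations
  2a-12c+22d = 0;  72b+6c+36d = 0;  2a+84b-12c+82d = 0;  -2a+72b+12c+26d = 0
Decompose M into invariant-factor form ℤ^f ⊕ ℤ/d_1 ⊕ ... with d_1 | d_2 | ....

Answer: M ≅ ℤ/2 ⊕ ℤ/6 ⊕ ℤ/12 ⊕ ℤ/24

Derivation:
rank_ℚ(R)=4; free=4−4=0
SNF(R) diag = [2, 6, 12, 24] → torsion [2, 6, 12, 24]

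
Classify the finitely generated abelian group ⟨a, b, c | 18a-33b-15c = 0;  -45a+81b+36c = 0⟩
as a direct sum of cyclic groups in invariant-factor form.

Answer: M ≅ ℤ^1 ⊕ ℤ/3 ⊕ ℤ/9

Derivation:
rank_ℚ(R)=2; free=3−2=1
SNF(R) diag = [3, 9] → torsion [3, 9]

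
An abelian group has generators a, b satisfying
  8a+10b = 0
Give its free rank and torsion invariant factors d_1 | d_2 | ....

rank_ℚ(R)=1; free=2−1=1
SNF(R) diag = [2] → torsion [2]

Answer: M ≅ ℤ^1 ⊕ ℤ/2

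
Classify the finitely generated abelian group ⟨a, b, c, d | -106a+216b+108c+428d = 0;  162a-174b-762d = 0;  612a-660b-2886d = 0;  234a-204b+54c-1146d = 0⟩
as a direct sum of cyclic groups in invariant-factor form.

rank_ℚ(R)=4; free=4−4=0
SNF(R) diag = [2, 6, 18, 54] → torsion [2, 6, 18, 54]

Answer: M ≅ ℤ/2 ⊕ ℤ/6 ⊕ ℤ/18 ⊕ ℤ/54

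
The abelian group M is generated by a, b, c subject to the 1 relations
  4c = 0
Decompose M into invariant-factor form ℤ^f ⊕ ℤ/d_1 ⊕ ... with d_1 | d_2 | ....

rank_ℚ(R)=1; free=3−1=2
SNF(R) diag = [4] → torsion [4]

Answer: M ≅ ℤ^2 ⊕ ℤ/4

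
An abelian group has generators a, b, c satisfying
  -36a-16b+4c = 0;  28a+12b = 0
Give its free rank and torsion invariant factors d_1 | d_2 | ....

rank_ℚ(R)=2; free=3−2=1
SNF(R) diag = [4, 4] → torsion [4, 4]

Answer: M ≅ ℤ^1 ⊕ ℤ/4 ⊕ ℤ/4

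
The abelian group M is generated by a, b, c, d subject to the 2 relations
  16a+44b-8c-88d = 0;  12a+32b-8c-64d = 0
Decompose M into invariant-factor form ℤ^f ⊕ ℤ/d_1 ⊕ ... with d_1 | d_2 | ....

Answer: M ≅ ℤ^2 ⊕ ℤ/4 ⊕ ℤ/4

Derivation:
rank_ℚ(R)=2; free=4−2=2
SNF(R) diag = [4, 4] → torsion [4, 4]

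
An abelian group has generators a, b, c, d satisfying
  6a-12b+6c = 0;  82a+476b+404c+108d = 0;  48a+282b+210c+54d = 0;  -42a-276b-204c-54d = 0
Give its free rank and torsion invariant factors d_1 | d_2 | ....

rank_ℚ(R)=4; free=4−4=0
SNF(R) diag = [2, 6, 18, 54] → torsion [2, 6, 18, 54]

Answer: M ≅ ℤ/2 ⊕ ℤ/6 ⊕ ℤ/18 ⊕ ℤ/54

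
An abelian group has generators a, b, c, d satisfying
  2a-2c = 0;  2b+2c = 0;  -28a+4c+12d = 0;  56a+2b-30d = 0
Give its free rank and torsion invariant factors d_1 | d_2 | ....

Answer: M ≅ ℤ/2 ⊕ ℤ/2 ⊕ ℤ/6 ⊕ ℤ/12

Derivation:
rank_ℚ(R)=4; free=4−4=0
SNF(R) diag = [2, 2, 6, 12] → torsion [2, 2, 6, 12]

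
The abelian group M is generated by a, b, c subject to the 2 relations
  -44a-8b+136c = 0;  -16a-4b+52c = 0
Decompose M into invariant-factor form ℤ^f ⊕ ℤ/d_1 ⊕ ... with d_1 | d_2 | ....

Answer: M ≅ ℤ^1 ⊕ ℤ/4 ⊕ ℤ/4

Derivation:
rank_ℚ(R)=2; free=3−2=1
SNF(R) diag = [4, 4] → torsion [4, 4]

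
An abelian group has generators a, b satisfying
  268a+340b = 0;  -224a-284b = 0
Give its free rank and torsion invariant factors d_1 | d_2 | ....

rank_ℚ(R)=2; free=2−2=0
SNF(R) diag = [4, 12] → torsion [4, 12]

Answer: M ≅ ℤ/4 ⊕ ℤ/12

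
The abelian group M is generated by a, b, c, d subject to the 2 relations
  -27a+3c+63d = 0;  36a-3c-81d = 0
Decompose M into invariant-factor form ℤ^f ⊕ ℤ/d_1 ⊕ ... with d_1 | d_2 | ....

Answer: M ≅ ℤ^2 ⊕ ℤ/3 ⊕ ℤ/9

Derivation:
rank_ℚ(R)=2; free=4−2=2
SNF(R) diag = [3, 9] → torsion [3, 9]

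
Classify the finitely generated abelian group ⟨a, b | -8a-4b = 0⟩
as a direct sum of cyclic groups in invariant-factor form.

rank_ℚ(R)=1; free=2−1=1
SNF(R) diag = [4] → torsion [4]

Answer: M ≅ ℤ^1 ⊕ ℤ/4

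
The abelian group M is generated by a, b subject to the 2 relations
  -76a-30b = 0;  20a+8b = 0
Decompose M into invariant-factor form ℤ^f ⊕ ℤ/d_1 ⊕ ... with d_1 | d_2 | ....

Answer: M ≅ ℤ/2 ⊕ ℤ/4

Derivation:
rank_ℚ(R)=2; free=2−2=0
SNF(R) diag = [2, 4] → torsion [2, 4]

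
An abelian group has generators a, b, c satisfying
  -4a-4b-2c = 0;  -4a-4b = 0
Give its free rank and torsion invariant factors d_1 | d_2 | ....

rank_ℚ(R)=2; free=3−2=1
SNF(R) diag = [2, 4] → torsion [2, 4]

Answer: M ≅ ℤ^1 ⊕ ℤ/2 ⊕ ℤ/4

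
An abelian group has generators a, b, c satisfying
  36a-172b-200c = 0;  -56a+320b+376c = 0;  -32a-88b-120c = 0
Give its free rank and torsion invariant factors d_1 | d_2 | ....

rank_ℚ(R)=3; free=3−3=0
SNF(R) diag = [4, 8, 16] → torsion [4, 8, 16]

Answer: M ≅ ℤ/4 ⊕ ℤ/8 ⊕ ℤ/16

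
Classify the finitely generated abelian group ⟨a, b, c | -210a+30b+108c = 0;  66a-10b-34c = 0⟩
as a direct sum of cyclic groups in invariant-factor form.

rank_ℚ(R)=2; free=3−2=1
SNF(R) diag = [2, 6] → torsion [2, 6]

Answer: M ≅ ℤ^1 ⊕ ℤ/2 ⊕ ℤ/6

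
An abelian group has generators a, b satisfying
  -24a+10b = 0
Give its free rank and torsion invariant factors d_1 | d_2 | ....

Answer: M ≅ ℤ^1 ⊕ ℤ/2

Derivation:
rank_ℚ(R)=1; free=2−1=1
SNF(R) diag = [2] → torsion [2]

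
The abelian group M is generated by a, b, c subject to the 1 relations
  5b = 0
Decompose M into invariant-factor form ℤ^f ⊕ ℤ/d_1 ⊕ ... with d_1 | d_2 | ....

Answer: M ≅ ℤ^2 ⊕ ℤ/5

Derivation:
rank_ℚ(R)=1; free=3−1=2
SNF(R) diag = [5] → torsion [5]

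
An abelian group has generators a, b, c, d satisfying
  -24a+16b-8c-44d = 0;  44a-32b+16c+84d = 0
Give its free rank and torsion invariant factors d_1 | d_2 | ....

Answer: M ≅ ℤ^2 ⊕ ℤ/4 ⊕ ℤ/4

Derivation:
rank_ℚ(R)=2; free=4−2=2
SNF(R) diag = [4, 4] → torsion [4, 4]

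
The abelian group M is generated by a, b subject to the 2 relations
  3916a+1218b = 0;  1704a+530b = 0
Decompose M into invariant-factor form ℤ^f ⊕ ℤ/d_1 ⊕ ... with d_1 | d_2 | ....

rank_ℚ(R)=2; free=2−2=0
SNF(R) diag = [2, 4] → torsion [2, 4]

Answer: M ≅ ℤ/2 ⊕ ℤ/4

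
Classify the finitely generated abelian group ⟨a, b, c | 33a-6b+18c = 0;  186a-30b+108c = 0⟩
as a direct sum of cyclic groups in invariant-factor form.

rank_ℚ(R)=2; free=3−2=1
SNF(R) diag = [3, 6] → torsion [3, 6]

Answer: M ≅ ℤ^1 ⊕ ℤ/3 ⊕ ℤ/6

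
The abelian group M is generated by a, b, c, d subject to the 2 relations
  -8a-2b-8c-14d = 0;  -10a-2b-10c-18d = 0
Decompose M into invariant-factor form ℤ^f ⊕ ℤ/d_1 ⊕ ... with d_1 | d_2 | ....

rank_ℚ(R)=2; free=4−2=2
SNF(R) diag = [2, 2] → torsion [2, 2]

Answer: M ≅ ℤ^2 ⊕ ℤ/2 ⊕ ℤ/2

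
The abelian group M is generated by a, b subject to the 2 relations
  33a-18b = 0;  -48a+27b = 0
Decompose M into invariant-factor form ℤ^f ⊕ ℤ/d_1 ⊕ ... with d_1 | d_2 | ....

rank_ℚ(R)=2; free=2−2=0
SNF(R) diag = [3, 9] → torsion [3, 9]

Answer: M ≅ ℤ/3 ⊕ ℤ/9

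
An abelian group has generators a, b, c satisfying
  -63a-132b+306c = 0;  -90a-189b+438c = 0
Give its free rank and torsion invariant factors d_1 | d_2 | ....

rank_ℚ(R)=2; free=3−2=1
SNF(R) diag = [3, 3] → torsion [3, 3]

Answer: M ≅ ℤ^1 ⊕ ℤ/3 ⊕ ℤ/3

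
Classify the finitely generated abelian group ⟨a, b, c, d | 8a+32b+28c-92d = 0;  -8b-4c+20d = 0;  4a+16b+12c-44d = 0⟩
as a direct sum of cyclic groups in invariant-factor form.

rank_ℚ(R)=3; free=4−3=1
SNF(R) diag = [4, 4, 8] → torsion [4, 4, 8]

Answer: M ≅ ℤ^1 ⊕ ℤ/4 ⊕ ℤ/4 ⊕ ℤ/8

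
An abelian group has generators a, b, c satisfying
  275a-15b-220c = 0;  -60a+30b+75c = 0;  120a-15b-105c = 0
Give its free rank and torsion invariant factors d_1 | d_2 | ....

rank_ℚ(R)=3; free=3−3=0
SNF(R) diag = [5, 15, 45] → torsion [5, 15, 45]

Answer: M ≅ ℤ/5 ⊕ ℤ/15 ⊕ ℤ/45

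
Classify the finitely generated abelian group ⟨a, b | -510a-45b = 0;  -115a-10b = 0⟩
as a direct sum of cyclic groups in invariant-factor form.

rank_ℚ(R)=2; free=2−2=0
SNF(R) diag = [5, 15] → torsion [5, 15]

Answer: M ≅ ℤ/5 ⊕ ℤ/15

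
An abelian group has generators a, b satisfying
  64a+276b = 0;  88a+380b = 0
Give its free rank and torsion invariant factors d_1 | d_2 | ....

Answer: M ≅ ℤ/4 ⊕ ℤ/8

Derivation:
rank_ℚ(R)=2; free=2−2=0
SNF(R) diag = [4, 8] → torsion [4, 8]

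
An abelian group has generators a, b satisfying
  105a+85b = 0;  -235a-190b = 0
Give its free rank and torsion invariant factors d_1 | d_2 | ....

Answer: M ≅ ℤ/5 ⊕ ℤ/5

Derivation:
rank_ℚ(R)=2; free=2−2=0
SNF(R) diag = [5, 5] → torsion [5, 5]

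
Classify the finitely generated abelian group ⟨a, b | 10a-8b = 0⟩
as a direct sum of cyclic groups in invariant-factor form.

rank_ℚ(R)=1; free=2−1=1
SNF(R) diag = [2] → torsion [2]

Answer: M ≅ ℤ^1 ⊕ ℤ/2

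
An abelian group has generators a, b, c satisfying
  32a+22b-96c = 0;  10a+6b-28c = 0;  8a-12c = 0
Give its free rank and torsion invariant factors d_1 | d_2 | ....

rank_ℚ(R)=3; free=3−3=0
SNF(R) diag = [2, 2, 4] → torsion [2, 2, 4]

Answer: M ≅ ℤ/2 ⊕ ℤ/2 ⊕ ℤ/4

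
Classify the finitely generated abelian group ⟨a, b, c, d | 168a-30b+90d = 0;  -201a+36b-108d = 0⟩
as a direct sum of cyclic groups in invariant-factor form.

Answer: M ≅ ℤ^2 ⊕ ℤ/3 ⊕ ℤ/6

Derivation:
rank_ℚ(R)=2; free=4−2=2
SNF(R) diag = [3, 6] → torsion [3, 6]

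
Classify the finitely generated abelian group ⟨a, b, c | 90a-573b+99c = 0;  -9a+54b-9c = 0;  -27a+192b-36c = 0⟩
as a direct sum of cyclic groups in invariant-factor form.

rank_ℚ(R)=3; free=3−3=0
SNF(R) diag = [3, 9, 9] → torsion [3, 9, 9]

Answer: M ≅ ℤ/3 ⊕ ℤ/9 ⊕ ℤ/9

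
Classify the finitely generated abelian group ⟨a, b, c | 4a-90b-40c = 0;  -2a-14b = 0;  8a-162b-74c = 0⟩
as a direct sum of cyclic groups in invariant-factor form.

Answer: M ≅ ℤ/2 ⊕ ℤ/2 ⊕ ℤ/6

Derivation:
rank_ℚ(R)=3; free=3−3=0
SNF(R) diag = [2, 2, 6] → torsion [2, 2, 6]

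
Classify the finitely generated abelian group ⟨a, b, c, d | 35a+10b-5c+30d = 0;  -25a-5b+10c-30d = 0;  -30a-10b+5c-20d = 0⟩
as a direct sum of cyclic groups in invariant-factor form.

rank_ℚ(R)=3; free=4−3=1
SNF(R) diag = [5, 5, 15] → torsion [5, 5, 15]

Answer: M ≅ ℤ^1 ⊕ ℤ/5 ⊕ ℤ/5 ⊕ ℤ/15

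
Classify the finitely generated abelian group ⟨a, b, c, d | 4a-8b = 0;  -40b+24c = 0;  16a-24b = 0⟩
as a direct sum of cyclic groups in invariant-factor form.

Answer: M ≅ ℤ^1 ⊕ ℤ/4 ⊕ ℤ/8 ⊕ ℤ/24

Derivation:
rank_ℚ(R)=3; free=4−3=1
SNF(R) diag = [4, 8, 24] → torsion [4, 8, 24]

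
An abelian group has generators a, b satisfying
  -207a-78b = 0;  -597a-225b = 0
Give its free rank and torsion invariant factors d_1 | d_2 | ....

rank_ℚ(R)=2; free=2−2=0
SNF(R) diag = [3, 3] → torsion [3, 3]

Answer: M ≅ ℤ/3 ⊕ ℤ/3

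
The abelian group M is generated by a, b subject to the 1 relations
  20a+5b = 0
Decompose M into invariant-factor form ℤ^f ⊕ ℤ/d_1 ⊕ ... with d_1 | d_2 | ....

Answer: M ≅ ℤ^1 ⊕ ℤ/5

Derivation:
rank_ℚ(R)=1; free=2−1=1
SNF(R) diag = [5] → torsion [5]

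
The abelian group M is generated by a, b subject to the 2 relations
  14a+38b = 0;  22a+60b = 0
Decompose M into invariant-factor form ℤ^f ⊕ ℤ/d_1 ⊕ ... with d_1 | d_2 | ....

rank_ℚ(R)=2; free=2−2=0
SNF(R) diag = [2, 2] → torsion [2, 2]

Answer: M ≅ ℤ/2 ⊕ ℤ/2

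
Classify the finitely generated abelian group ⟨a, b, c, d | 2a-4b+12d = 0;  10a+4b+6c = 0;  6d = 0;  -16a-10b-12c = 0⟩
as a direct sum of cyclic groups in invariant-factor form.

rank_ℚ(R)=4; free=4−4=0
SNF(R) diag = [2, 6, 6, 6] → torsion [2, 6, 6, 6]

Answer: M ≅ ℤ/2 ⊕ ℤ/6 ⊕ ℤ/6 ⊕ ℤ/6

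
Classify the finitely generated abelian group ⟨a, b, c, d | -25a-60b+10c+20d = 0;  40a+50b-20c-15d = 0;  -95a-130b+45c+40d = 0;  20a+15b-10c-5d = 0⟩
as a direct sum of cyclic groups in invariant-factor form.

Answer: M ≅ ℤ/5 ⊕ ℤ/5 ⊕ ℤ/5 ⊕ ℤ/15

Derivation:
rank_ℚ(R)=4; free=4−4=0
SNF(R) diag = [5, 5, 5, 15] → torsion [5, 5, 5, 15]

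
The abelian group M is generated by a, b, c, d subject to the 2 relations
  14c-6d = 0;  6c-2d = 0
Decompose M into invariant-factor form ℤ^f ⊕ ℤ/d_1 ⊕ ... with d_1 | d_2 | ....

rank_ℚ(R)=2; free=4−2=2
SNF(R) diag = [2, 4] → torsion [2, 4]

Answer: M ≅ ℤ^2 ⊕ ℤ/2 ⊕ ℤ/4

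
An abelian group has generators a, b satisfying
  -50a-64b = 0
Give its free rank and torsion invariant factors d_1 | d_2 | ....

rank_ℚ(R)=1; free=2−1=1
SNF(R) diag = [2] → torsion [2]

Answer: M ≅ ℤ^1 ⊕ ℤ/2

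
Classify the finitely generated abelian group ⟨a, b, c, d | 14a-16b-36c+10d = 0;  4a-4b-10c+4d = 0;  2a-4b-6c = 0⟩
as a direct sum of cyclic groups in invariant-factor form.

rank_ℚ(R)=3; free=4−3=1
SNF(R) diag = [2, 2, 2] → torsion [2, 2, 2]

Answer: M ≅ ℤ^1 ⊕ ℤ/2 ⊕ ℤ/2 ⊕ ℤ/2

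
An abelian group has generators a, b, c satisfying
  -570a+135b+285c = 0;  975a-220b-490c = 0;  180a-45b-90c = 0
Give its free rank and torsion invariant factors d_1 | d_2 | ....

Answer: M ≅ ℤ/5 ⊕ ℤ/15 ⊕ ℤ/45

Derivation:
rank_ℚ(R)=3; free=3−3=0
SNF(R) diag = [5, 15, 45] → torsion [5, 15, 45]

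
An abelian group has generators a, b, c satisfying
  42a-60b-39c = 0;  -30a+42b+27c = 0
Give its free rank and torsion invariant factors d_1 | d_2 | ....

rank_ℚ(R)=2; free=3−2=1
SNF(R) diag = [3, 6] → torsion [3, 6]

Answer: M ≅ ℤ^1 ⊕ ℤ/3 ⊕ ℤ/6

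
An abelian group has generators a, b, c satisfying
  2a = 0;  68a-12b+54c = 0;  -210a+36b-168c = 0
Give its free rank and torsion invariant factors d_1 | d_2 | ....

Answer: M ≅ ℤ/2 ⊕ ℤ/6 ⊕ ℤ/12

Derivation:
rank_ℚ(R)=3; free=3−3=0
SNF(R) diag = [2, 6, 12] → torsion [2, 6, 12]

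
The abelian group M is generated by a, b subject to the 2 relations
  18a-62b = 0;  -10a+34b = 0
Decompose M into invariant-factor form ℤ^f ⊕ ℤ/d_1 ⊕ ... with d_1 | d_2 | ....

Answer: M ≅ ℤ/2 ⊕ ℤ/4

Derivation:
rank_ℚ(R)=2; free=2−2=0
SNF(R) diag = [2, 4] → torsion [2, 4]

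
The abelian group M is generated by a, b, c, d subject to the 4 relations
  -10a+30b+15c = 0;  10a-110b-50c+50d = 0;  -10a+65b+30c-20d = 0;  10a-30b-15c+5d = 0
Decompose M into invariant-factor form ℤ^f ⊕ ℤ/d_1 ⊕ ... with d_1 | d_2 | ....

Answer: M ≅ ℤ/5 ⊕ ℤ/5 ⊕ ℤ/5 ⊕ ℤ/10

Derivation:
rank_ℚ(R)=4; free=4−4=0
SNF(R) diag = [5, 5, 5, 10] → torsion [5, 5, 5, 10]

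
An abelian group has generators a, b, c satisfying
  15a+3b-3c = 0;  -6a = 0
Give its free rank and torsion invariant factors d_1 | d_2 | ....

rank_ℚ(R)=2; free=3−2=1
SNF(R) diag = [3, 6] → torsion [3, 6]

Answer: M ≅ ℤ^1 ⊕ ℤ/3 ⊕ ℤ/6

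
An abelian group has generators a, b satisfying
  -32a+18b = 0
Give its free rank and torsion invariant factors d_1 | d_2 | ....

rank_ℚ(R)=1; free=2−1=1
SNF(R) diag = [2] → torsion [2]

Answer: M ≅ ℤ^1 ⊕ ℤ/2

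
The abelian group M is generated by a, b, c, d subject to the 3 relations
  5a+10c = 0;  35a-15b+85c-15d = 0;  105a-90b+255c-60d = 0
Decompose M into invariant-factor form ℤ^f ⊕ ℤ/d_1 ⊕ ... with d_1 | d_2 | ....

rank_ℚ(R)=3; free=4−3=1
SNF(R) diag = [5, 15, 15] → torsion [5, 15, 15]

Answer: M ≅ ℤ^1 ⊕ ℤ/5 ⊕ ℤ/15 ⊕ ℤ/15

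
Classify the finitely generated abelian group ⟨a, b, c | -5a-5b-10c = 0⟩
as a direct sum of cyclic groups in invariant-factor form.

rank_ℚ(R)=1; free=3−1=2
SNF(R) diag = [5] → torsion [5]

Answer: M ≅ ℤ^2 ⊕ ℤ/5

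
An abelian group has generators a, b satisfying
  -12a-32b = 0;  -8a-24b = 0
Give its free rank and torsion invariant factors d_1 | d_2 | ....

rank_ℚ(R)=2; free=2−2=0
SNF(R) diag = [4, 8] → torsion [4, 8]

Answer: M ≅ ℤ/4 ⊕ ℤ/8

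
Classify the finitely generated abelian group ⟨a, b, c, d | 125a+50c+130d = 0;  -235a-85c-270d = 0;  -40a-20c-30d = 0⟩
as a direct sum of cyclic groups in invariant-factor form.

rank_ℚ(R)=3; free=4−3=1
SNF(R) diag = [5, 5, 10] → torsion [5, 5, 10]

Answer: M ≅ ℤ^1 ⊕ ℤ/5 ⊕ ℤ/5 ⊕ ℤ/10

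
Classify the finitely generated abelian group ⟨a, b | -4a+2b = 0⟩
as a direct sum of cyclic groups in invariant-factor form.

Answer: M ≅ ℤ^1 ⊕ ℤ/2

Derivation:
rank_ℚ(R)=1; free=2−1=1
SNF(R) diag = [2] → torsion [2]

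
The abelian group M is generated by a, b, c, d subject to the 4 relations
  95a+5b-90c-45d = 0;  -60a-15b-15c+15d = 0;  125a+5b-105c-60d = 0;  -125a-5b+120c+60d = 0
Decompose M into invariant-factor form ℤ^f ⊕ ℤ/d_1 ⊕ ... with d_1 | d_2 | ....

Answer: M ≅ ℤ/5 ⊕ ℤ/15 ⊕ ℤ/15 ⊕ ℤ/15

Derivation:
rank_ℚ(R)=4; free=4−4=0
SNF(R) diag = [5, 15, 15, 15] → torsion [5, 15, 15, 15]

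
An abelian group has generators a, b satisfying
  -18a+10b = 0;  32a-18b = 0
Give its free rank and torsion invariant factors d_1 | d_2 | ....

Answer: M ≅ ℤ/2 ⊕ ℤ/2

Derivation:
rank_ℚ(R)=2; free=2−2=0
SNF(R) diag = [2, 2] → torsion [2, 2]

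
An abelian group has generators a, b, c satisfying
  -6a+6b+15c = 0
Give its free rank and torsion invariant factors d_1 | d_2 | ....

Answer: M ≅ ℤ^2 ⊕ ℤ/3

Derivation:
rank_ℚ(R)=1; free=3−1=2
SNF(R) diag = [3] → torsion [3]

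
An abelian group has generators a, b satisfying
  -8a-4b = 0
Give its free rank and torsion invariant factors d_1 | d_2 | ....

rank_ℚ(R)=1; free=2−1=1
SNF(R) diag = [4] → torsion [4]

Answer: M ≅ ℤ^1 ⊕ ℤ/4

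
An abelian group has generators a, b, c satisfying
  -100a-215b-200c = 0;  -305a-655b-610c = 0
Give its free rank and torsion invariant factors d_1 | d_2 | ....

rank_ℚ(R)=2; free=3−2=1
SNF(R) diag = [5, 15] → torsion [5, 15]

Answer: M ≅ ℤ^1 ⊕ ℤ/5 ⊕ ℤ/15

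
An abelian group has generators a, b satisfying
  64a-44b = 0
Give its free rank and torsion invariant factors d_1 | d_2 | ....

Answer: M ≅ ℤ^1 ⊕ ℤ/4

Derivation:
rank_ℚ(R)=1; free=2−1=1
SNF(R) diag = [4] → torsion [4]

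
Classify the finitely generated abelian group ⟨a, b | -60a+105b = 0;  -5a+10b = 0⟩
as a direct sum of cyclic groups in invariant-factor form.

rank_ℚ(R)=2; free=2−2=0
SNF(R) diag = [5, 15] → torsion [5, 15]

Answer: M ≅ ℤ/5 ⊕ ℤ/15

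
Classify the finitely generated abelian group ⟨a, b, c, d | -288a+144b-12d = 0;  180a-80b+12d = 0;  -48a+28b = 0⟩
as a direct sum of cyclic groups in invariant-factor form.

rank_ℚ(R)=3; free=4−3=1
SNF(R) diag = [4, 12, 12] → torsion [4, 12, 12]

Answer: M ≅ ℤ^1 ⊕ ℤ/4 ⊕ ℤ/12 ⊕ ℤ/12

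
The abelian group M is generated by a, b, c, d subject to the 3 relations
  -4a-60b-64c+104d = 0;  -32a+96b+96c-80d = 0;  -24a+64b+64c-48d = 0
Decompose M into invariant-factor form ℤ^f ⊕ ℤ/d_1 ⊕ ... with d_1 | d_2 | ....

Answer: M ≅ ℤ^1 ⊕ ℤ/4 ⊕ ℤ/8 ⊕ ℤ/16

Derivation:
rank_ℚ(R)=3; free=4−3=1
SNF(R) diag = [4, 8, 16] → torsion [4, 8, 16]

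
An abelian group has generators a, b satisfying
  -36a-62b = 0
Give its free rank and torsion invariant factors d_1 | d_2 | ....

Answer: M ≅ ℤ^1 ⊕ ℤ/2

Derivation:
rank_ℚ(R)=1; free=2−1=1
SNF(R) diag = [2] → torsion [2]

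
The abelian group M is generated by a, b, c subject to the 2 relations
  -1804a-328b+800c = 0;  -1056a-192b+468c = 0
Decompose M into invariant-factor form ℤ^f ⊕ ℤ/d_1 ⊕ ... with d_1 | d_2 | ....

rank_ℚ(R)=2; free=3−2=1
SNF(R) diag = [4, 12] → torsion [4, 12]

Answer: M ≅ ℤ^1 ⊕ ℤ/4 ⊕ ℤ/12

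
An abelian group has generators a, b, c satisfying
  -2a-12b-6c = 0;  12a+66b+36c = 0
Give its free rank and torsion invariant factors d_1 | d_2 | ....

Answer: M ≅ ℤ^1 ⊕ ℤ/2 ⊕ ℤ/6

Derivation:
rank_ℚ(R)=2; free=3−2=1
SNF(R) diag = [2, 6] → torsion [2, 6]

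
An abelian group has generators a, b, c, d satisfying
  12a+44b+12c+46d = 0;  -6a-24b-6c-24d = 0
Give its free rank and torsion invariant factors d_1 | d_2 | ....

rank_ℚ(R)=2; free=4−2=2
SNF(R) diag = [2, 6] → torsion [2, 6]

Answer: M ≅ ℤ^2 ⊕ ℤ/2 ⊕ ℤ/6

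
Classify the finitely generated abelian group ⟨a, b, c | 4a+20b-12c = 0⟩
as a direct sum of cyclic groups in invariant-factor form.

Answer: M ≅ ℤ^2 ⊕ ℤ/4

Derivation:
rank_ℚ(R)=1; free=3−1=2
SNF(R) diag = [4] → torsion [4]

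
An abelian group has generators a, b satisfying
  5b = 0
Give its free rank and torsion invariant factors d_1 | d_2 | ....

Answer: M ≅ ℤ^1 ⊕ ℤ/5

Derivation:
rank_ℚ(R)=1; free=2−1=1
SNF(R) diag = [5] → torsion [5]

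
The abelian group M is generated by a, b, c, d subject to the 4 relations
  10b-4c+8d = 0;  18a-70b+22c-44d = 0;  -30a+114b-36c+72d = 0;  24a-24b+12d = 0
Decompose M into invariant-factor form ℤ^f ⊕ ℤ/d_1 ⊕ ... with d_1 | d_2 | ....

rank_ℚ(R)=4; free=4−4=0
SNF(R) diag = [2, 6, 6, 12] → torsion [2, 6, 6, 12]

Answer: M ≅ ℤ/2 ⊕ ℤ/6 ⊕ ℤ/6 ⊕ ℤ/12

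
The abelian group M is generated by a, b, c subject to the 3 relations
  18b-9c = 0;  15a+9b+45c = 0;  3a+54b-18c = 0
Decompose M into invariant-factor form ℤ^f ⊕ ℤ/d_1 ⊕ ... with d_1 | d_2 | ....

Answer: M ≅ ℤ/3 ⊕ ℤ/9 ⊕ ℤ/9

Derivation:
rank_ℚ(R)=3; free=3−3=0
SNF(R) diag = [3, 9, 9] → torsion [3, 9, 9]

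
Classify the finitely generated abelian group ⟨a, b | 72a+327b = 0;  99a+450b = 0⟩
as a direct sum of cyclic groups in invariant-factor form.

rank_ℚ(R)=2; free=2−2=0
SNF(R) diag = [3, 9] → torsion [3, 9]

Answer: M ≅ ℤ/3 ⊕ ℤ/9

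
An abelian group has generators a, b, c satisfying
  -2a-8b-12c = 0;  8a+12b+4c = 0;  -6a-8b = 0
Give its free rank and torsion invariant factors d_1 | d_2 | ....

Answer: M ≅ ℤ/2 ⊕ ℤ/4 ⊕ ℤ/4

Derivation:
rank_ℚ(R)=3; free=3−3=0
SNF(R) diag = [2, 4, 4] → torsion [2, 4, 4]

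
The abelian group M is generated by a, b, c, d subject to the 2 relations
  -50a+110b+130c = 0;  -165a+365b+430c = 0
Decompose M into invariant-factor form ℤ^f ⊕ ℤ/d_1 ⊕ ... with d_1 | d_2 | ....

Answer: M ≅ ℤ^2 ⊕ ℤ/5 ⊕ ℤ/10

Derivation:
rank_ℚ(R)=2; free=4−2=2
SNF(R) diag = [5, 10] → torsion [5, 10]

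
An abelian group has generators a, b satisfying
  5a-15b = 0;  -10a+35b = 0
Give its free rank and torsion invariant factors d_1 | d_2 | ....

Answer: M ≅ ℤ/5 ⊕ ℤ/5

Derivation:
rank_ℚ(R)=2; free=2−2=0
SNF(R) diag = [5, 5] → torsion [5, 5]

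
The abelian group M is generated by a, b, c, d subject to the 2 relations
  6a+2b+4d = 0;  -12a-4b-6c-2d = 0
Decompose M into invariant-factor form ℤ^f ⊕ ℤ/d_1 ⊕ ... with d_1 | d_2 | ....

rank_ℚ(R)=2; free=4−2=2
SNF(R) diag = [2, 6] → torsion [2, 6]

Answer: M ≅ ℤ^2 ⊕ ℤ/2 ⊕ ℤ/6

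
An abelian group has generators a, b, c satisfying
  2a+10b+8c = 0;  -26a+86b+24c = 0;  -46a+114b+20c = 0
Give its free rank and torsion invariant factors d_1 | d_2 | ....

Answer: M ≅ ℤ/2 ⊕ ℤ/4 ⊕ ℤ/8

Derivation:
rank_ℚ(R)=3; free=3−3=0
SNF(R) diag = [2, 4, 8] → torsion [2, 4, 8]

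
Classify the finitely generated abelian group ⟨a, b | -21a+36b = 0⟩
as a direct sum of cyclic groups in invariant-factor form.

rank_ℚ(R)=1; free=2−1=1
SNF(R) diag = [3] → torsion [3]

Answer: M ≅ ℤ^1 ⊕ ℤ/3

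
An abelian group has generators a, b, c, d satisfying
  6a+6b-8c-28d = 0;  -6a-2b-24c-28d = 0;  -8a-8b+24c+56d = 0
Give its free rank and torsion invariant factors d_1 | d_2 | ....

rank_ℚ(R)=3; free=4−3=1
SNF(R) diag = [2, 4, 8] → torsion [2, 4, 8]

Answer: M ≅ ℤ^1 ⊕ ℤ/2 ⊕ ℤ/4 ⊕ ℤ/8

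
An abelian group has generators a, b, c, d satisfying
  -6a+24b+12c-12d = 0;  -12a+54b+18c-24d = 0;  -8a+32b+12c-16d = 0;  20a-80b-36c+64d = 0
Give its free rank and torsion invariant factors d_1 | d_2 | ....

Answer: M ≅ ℤ/2 ⊕ ℤ/6 ⊕ ℤ/12 ⊕ ℤ/24

Derivation:
rank_ℚ(R)=4; free=4−4=0
SNF(R) diag = [2, 6, 12, 24] → torsion [2, 6, 12, 24]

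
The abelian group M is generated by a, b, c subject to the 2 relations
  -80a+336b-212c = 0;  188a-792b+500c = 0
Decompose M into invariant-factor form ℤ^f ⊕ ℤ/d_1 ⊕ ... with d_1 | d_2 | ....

rank_ℚ(R)=2; free=3−2=1
SNF(R) diag = [4, 12] → torsion [4, 12]

Answer: M ≅ ℤ^1 ⊕ ℤ/4 ⊕ ℤ/12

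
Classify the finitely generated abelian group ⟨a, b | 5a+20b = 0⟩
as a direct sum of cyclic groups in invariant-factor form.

Answer: M ≅ ℤ^1 ⊕ ℤ/5

Derivation:
rank_ℚ(R)=1; free=2−1=1
SNF(R) diag = [5] → torsion [5]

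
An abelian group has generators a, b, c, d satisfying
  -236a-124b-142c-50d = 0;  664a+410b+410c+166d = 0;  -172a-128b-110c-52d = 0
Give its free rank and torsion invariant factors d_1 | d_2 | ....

rank_ℚ(R)=3; free=4−3=1
SNF(R) diag = [2, 6, 18] → torsion [2, 6, 18]

Answer: M ≅ ℤ^1 ⊕ ℤ/2 ⊕ ℤ/6 ⊕ ℤ/18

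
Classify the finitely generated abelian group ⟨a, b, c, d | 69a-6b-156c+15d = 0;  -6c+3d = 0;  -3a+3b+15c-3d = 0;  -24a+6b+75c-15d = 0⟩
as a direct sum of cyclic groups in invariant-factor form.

rank_ℚ(R)=4; free=4−4=0
SNF(R) diag = [3, 3, 9, 27] → torsion [3, 3, 9, 27]

Answer: M ≅ ℤ/3 ⊕ ℤ/3 ⊕ ℤ/9 ⊕ ℤ/27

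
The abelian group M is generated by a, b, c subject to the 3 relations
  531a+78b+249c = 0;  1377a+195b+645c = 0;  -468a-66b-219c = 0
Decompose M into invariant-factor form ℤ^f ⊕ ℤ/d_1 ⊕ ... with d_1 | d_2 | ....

rank_ℚ(R)=3; free=3−3=0
SNF(R) diag = [3, 9, 27] → torsion [3, 9, 27]

Answer: M ≅ ℤ/3 ⊕ ℤ/9 ⊕ ℤ/27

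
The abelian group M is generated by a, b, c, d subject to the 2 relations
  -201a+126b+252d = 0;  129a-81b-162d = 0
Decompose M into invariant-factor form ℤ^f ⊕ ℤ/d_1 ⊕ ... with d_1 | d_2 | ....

rank_ℚ(R)=2; free=4−2=2
SNF(R) diag = [3, 9] → torsion [3, 9]

Answer: M ≅ ℤ^2 ⊕ ℤ/3 ⊕ ℤ/9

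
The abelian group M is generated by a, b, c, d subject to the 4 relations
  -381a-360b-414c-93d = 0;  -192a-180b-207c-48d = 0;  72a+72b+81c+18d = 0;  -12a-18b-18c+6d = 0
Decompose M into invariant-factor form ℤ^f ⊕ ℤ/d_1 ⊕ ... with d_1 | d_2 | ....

Answer: M ≅ ℤ/3 ⊕ ℤ/9 ⊕ ℤ/18 ⊕ ℤ/18

Derivation:
rank_ℚ(R)=4; free=4−4=0
SNF(R) diag = [3, 9, 18, 18] → torsion [3, 9, 18, 18]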